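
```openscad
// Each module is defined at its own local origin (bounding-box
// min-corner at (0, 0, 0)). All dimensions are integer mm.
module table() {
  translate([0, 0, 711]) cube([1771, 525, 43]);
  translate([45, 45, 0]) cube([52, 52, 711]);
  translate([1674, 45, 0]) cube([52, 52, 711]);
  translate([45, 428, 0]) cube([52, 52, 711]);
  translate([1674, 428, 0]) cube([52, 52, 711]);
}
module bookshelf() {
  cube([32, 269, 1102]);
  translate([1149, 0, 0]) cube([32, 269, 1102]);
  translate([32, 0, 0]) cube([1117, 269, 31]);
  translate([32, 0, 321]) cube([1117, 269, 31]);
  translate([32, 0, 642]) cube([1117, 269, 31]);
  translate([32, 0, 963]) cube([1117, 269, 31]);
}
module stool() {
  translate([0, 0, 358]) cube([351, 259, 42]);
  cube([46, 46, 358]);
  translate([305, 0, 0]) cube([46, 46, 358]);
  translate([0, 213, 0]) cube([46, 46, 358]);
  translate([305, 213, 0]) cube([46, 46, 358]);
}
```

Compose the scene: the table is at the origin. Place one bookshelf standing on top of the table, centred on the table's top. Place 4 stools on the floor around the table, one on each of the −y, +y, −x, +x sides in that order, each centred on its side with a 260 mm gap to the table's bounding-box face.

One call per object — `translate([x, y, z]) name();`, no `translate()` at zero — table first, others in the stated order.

table();
translate([295, 128, 754]) bookshelf();
translate([710, -519, 0]) stool();
translate([710, 785, 0]) stool();
translate([-611, 133, 0]) stool();
translate([2031, 133, 0]) stool();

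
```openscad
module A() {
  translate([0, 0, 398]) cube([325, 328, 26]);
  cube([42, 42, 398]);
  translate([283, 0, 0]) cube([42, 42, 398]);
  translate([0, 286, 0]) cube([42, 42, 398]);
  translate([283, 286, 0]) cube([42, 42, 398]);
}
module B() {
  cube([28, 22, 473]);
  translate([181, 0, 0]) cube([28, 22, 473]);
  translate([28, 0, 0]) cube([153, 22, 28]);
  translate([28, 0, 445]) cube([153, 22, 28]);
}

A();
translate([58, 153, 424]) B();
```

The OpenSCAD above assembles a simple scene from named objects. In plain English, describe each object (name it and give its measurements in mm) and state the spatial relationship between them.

A is a four-legged stool. The seat is a 325×328×26 mm slab whose top surface is at z = 424 mm; four square legs, each 42×42 mm in cross-section, run from the floor (z = 0) to the underside of the seat, each flush with a corner of the seat.

B is a rectangular picture frame lying in the x–z plane (depth along y). The opening is 153 mm wide (x) by 417 mm tall (z), surrounded by a border 28 mm wide on all four sides. The frame is 22 mm deep and is made of two full-height vertical stiles with two horizontal rails fitted between them.

The picture frame is on top of the stool, centred.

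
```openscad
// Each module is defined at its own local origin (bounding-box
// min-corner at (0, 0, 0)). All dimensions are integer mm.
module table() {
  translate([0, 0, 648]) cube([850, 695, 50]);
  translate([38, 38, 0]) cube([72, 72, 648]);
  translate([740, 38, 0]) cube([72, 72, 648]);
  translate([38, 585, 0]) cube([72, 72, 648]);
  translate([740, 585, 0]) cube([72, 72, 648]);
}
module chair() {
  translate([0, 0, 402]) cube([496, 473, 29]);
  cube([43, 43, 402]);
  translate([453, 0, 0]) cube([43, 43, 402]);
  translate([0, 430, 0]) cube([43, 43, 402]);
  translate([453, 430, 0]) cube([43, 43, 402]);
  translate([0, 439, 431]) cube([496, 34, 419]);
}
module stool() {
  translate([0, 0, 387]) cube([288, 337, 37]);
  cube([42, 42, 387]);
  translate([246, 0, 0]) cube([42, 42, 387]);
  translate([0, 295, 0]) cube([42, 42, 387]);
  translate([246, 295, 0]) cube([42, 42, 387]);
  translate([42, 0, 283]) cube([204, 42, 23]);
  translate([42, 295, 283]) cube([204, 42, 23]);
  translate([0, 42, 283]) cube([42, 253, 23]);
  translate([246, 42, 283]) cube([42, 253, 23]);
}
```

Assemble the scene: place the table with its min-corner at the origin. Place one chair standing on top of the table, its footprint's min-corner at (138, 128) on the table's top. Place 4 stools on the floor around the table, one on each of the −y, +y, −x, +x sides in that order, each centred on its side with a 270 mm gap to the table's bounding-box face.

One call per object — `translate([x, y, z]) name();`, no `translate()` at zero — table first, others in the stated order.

table();
translate([138, 128, 698]) chair();
translate([281, -607, 0]) stool();
translate([281, 965, 0]) stool();
translate([-558, 179, 0]) stool();
translate([1120, 179, 0]) stool();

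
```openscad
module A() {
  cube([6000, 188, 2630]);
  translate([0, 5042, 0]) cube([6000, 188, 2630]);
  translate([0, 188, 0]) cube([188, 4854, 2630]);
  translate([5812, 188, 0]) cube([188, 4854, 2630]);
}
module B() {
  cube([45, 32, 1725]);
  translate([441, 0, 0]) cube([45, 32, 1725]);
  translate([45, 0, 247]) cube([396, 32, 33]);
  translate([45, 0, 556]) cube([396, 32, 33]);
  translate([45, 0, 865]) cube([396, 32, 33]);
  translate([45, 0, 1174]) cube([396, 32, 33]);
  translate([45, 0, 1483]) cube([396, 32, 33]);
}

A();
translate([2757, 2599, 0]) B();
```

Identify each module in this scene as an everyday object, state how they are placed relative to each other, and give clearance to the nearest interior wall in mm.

A is a house frame. B is a ladder. The ladder sits inside the house frame, centred. The clearance to the nearest interior wall is 2411 mm.

Clearances: x = 2569, y = 2411; minimum 2411 mm.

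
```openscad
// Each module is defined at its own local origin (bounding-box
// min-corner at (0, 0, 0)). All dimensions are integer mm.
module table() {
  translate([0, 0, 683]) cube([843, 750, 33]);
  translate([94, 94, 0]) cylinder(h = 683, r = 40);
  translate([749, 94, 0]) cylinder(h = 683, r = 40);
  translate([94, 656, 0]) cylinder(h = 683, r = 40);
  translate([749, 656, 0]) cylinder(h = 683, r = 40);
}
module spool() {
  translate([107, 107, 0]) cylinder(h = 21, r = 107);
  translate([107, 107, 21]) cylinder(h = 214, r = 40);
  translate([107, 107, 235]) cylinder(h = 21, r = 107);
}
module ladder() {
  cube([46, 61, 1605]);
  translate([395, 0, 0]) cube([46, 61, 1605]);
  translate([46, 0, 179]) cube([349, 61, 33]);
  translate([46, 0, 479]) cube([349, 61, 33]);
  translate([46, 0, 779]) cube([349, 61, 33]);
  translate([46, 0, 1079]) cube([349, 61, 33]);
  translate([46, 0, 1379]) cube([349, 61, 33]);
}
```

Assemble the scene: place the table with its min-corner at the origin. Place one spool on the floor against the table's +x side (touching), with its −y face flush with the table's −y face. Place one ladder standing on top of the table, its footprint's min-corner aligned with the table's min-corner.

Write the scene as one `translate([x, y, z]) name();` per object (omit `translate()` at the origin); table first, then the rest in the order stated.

table();
translate([843, 0, 0]) spool();
translate([0, 0, 716]) ladder();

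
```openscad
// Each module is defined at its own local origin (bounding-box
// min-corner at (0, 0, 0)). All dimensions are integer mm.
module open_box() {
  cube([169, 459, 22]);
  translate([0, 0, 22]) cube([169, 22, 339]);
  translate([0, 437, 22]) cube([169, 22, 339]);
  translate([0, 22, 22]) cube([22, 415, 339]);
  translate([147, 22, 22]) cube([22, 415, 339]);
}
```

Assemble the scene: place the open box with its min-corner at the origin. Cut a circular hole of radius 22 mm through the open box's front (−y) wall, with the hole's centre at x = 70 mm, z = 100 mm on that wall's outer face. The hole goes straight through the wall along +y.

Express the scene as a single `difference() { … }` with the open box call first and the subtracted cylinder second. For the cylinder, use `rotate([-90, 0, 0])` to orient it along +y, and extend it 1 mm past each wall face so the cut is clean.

difference() {
  open_box();
  translate([70, -1, 100]) rotate([-90, 0, 0]) cylinder(h = 24, r = 22);
}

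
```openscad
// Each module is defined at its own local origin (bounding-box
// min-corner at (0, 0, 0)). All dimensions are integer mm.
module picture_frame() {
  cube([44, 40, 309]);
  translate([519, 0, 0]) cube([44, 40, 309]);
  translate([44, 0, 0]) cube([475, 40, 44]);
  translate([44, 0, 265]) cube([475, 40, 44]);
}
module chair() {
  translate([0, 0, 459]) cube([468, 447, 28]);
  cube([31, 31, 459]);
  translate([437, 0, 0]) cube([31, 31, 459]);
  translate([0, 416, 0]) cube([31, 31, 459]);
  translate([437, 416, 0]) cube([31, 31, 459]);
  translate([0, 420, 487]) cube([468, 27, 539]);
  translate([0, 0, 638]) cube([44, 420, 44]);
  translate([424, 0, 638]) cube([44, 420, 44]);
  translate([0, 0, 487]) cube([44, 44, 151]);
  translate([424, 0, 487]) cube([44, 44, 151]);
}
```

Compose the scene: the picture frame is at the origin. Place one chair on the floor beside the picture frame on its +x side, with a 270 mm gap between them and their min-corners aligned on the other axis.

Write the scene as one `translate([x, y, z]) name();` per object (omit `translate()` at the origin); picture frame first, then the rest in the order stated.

picture_frame();
translate([833, 0, 0]) chair();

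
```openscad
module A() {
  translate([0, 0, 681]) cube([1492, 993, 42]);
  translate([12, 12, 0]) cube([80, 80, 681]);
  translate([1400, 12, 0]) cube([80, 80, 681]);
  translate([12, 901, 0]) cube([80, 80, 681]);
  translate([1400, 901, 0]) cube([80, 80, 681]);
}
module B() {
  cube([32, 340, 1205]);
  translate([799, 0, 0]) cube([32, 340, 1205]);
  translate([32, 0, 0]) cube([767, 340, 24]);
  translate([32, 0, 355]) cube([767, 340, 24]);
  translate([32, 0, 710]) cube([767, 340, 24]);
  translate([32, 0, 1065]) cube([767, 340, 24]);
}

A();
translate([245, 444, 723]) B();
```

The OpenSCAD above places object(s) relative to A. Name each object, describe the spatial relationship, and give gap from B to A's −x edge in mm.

A is a table. B is a bookshelf. The bookshelf is on top of the table. The gap from the bookshelf to the table's −x edge is 245 mm.

The bookshelf's min-x is at 245; the table's min-x is 0; gap = 245 mm.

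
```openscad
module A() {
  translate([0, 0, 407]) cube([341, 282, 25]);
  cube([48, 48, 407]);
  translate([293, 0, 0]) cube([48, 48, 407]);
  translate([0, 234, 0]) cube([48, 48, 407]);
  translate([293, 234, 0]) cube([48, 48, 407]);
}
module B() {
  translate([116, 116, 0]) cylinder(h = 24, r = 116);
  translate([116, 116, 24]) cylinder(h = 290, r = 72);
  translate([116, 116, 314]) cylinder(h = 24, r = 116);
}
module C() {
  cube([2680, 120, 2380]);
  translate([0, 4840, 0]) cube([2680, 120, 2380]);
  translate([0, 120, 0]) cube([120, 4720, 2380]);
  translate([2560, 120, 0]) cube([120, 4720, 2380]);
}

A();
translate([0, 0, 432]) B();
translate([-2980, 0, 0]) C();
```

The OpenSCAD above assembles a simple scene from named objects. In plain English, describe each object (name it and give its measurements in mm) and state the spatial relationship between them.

A is a four-legged stool. The seat is a 341×282×25 mm slab whose top surface is at z = 432 mm; four square legs, each 48×48 mm in cross-section, run from the floor (z = 0) to the underside of the seat, each flush with a corner of the seat.

B is a spool: two coaxial disc flanges of radius 116 mm and thickness 24 mm, joined by a core cylinder of radius 72 mm and height 290 mm. The lower flange rests on z = 0 and the three cylinders share a vertical axis.

C is the wall frame of a small rectangular building: four walls, each 2380 mm tall and 120 mm thick, enclosing a footprint 2680 mm (x) by 4960 mm (y) outside-to-outside, with no floor or roof. The front and back walls (the −y and +y sides) span the full width; the two side walls fit between them.

The spool is on top of the stool. The house frame is on the floor beside the stool on its −x side.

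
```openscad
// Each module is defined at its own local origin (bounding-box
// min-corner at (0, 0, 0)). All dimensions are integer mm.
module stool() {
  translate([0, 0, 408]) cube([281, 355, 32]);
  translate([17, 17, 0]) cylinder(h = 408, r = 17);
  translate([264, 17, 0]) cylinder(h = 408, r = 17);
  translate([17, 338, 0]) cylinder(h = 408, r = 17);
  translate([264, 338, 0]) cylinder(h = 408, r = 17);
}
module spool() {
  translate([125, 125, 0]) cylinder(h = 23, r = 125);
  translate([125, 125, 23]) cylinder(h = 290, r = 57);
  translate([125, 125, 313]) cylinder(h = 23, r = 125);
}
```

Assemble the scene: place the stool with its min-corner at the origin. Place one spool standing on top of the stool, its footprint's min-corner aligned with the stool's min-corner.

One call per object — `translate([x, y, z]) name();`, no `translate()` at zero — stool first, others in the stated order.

stool();
translate([0, 0, 440]) spool();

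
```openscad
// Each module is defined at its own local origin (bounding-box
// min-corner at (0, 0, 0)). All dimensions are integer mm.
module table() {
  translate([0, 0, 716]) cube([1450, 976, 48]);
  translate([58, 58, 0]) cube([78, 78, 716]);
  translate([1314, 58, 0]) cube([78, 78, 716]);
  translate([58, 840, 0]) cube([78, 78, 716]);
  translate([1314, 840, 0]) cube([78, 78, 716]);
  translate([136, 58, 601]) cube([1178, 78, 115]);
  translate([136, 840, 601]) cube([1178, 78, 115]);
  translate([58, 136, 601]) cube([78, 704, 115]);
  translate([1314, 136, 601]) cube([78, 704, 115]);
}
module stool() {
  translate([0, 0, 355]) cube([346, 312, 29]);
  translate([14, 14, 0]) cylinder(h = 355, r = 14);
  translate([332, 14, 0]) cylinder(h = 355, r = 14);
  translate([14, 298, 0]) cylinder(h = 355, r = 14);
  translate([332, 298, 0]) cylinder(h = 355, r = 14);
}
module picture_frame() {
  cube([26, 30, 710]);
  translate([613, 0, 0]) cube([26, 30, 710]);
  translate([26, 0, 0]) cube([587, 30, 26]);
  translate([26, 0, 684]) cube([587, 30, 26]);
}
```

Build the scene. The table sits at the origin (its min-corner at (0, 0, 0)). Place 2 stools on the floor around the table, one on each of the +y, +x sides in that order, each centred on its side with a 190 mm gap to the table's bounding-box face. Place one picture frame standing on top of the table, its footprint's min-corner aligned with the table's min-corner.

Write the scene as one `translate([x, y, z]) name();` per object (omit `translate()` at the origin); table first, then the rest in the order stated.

table();
translate([552, 1166, 0]) stool();
translate([1640, 332, 0]) stool();
translate([0, 0, 764]) picture_frame();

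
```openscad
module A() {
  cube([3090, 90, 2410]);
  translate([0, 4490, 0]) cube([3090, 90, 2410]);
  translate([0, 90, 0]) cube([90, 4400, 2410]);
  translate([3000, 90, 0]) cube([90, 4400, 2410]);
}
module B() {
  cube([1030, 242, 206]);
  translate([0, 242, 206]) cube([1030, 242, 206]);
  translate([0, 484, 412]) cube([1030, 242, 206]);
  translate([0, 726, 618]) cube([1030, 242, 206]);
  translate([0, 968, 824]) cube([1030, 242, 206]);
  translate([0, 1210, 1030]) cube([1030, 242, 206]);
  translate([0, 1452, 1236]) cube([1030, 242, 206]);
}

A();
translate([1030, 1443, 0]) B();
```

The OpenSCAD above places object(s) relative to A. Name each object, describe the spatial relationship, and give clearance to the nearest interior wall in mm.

Clearances: x = 940, y = 1353; minimum 940 mm.

A is a house frame. B is a staircase. The staircase sits inside the house frame, centred. The clearance to the nearest interior wall is 940 mm.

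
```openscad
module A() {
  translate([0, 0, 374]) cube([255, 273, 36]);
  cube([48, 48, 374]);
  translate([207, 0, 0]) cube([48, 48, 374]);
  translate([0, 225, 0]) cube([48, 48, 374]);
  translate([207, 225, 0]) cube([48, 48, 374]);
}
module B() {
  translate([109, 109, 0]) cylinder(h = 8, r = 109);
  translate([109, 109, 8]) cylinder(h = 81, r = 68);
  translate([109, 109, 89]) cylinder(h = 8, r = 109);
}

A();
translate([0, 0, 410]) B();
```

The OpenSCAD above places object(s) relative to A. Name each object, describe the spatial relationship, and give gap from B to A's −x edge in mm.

A is a stool. B is a spool. The spool is on top of the stool. The gap from the spool to the stool's −x edge is 0 mm.

The spool's min-x is at 0; the stool's min-x is 0; gap = 0 mm.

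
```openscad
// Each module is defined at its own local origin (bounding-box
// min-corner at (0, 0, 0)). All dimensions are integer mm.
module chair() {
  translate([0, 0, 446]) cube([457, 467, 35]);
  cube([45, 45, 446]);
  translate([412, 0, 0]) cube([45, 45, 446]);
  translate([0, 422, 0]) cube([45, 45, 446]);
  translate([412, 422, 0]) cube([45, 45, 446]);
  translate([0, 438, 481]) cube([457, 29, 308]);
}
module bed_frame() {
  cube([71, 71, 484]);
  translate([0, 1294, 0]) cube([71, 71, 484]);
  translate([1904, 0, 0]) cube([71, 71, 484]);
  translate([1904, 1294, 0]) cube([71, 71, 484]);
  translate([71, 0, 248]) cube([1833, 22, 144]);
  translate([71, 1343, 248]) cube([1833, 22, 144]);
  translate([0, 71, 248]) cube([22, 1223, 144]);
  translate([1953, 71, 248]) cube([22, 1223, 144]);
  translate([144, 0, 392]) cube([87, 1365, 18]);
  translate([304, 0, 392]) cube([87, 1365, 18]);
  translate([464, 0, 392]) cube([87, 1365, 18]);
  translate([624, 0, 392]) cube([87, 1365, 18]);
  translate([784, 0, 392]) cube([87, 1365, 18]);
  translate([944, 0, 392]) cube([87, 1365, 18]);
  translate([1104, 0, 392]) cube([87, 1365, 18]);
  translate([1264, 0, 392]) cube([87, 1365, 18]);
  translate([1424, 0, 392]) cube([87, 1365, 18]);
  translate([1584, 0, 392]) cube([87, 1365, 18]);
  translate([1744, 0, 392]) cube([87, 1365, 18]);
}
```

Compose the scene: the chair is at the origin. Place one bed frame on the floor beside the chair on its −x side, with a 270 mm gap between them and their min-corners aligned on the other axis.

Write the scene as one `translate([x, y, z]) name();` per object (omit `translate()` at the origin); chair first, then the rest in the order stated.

chair();
translate([-2245, 0, 0]) bed_frame();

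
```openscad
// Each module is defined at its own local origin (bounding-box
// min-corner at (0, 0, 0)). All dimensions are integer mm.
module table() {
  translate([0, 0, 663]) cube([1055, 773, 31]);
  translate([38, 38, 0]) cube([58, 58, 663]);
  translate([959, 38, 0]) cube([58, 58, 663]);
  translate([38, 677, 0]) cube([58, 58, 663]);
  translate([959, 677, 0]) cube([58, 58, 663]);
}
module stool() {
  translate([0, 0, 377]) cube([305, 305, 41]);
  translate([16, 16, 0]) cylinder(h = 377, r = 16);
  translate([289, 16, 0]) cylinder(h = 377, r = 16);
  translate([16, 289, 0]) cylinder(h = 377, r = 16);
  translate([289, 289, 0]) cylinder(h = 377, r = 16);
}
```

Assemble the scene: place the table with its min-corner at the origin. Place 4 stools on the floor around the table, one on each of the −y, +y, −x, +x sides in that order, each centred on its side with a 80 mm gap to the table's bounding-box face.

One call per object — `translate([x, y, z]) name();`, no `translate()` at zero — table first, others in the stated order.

table();
translate([375, -385, 0]) stool();
translate([375, 853, 0]) stool();
translate([-385, 234, 0]) stool();
translate([1135, 234, 0]) stool();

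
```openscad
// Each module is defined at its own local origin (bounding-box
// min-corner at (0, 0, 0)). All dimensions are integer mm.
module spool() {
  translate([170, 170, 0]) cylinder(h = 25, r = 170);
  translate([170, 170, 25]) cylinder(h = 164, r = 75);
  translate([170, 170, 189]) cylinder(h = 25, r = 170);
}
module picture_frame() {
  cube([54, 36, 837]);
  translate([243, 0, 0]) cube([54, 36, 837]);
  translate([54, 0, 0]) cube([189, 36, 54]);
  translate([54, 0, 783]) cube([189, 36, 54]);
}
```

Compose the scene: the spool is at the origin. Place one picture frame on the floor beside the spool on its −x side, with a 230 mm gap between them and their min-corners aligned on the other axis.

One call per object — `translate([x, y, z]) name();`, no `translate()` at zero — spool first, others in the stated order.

spool();
translate([-527, 0, 0]) picture_frame();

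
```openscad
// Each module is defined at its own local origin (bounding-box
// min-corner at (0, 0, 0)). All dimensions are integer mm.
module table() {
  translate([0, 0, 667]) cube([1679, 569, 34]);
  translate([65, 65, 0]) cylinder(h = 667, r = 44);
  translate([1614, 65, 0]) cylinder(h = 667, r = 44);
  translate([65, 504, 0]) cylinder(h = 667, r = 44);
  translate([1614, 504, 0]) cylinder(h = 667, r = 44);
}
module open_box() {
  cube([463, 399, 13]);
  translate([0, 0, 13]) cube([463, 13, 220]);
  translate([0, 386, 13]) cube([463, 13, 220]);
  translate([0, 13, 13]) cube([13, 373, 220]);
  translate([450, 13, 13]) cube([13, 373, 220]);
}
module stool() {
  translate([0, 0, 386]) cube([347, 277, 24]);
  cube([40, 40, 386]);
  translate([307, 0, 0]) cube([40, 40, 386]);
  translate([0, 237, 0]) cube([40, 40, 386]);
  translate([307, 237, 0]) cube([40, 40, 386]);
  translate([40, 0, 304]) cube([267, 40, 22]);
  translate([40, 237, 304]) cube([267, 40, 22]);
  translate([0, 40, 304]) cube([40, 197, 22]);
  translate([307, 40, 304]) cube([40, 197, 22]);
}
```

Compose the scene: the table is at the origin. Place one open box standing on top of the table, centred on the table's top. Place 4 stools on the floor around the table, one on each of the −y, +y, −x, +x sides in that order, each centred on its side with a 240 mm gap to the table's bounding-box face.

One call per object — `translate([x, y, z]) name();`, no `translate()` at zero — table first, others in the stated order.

table();
translate([608, 85, 701]) open_box();
translate([666, -517, 0]) stool();
translate([666, 809, 0]) stool();
translate([-587, 146, 0]) stool();
translate([1919, 146, 0]) stool();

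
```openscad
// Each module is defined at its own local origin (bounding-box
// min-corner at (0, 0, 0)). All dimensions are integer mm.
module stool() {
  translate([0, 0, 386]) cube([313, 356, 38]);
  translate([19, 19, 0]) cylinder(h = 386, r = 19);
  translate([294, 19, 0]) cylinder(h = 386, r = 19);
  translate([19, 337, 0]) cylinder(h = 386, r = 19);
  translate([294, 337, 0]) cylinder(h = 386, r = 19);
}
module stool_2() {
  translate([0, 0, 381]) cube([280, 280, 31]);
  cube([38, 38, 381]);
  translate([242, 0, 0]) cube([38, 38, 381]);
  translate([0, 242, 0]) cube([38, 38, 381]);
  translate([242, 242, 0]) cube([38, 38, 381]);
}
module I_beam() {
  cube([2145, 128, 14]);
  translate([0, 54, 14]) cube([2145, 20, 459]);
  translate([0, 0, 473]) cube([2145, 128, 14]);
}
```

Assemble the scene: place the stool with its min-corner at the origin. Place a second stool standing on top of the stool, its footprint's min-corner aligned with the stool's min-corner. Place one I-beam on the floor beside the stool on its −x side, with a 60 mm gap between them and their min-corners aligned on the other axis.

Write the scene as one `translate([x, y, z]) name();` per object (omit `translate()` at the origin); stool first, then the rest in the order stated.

stool();
translate([0, 0, 424]) stool_2();
translate([-2205, 0, 0]) I_beam();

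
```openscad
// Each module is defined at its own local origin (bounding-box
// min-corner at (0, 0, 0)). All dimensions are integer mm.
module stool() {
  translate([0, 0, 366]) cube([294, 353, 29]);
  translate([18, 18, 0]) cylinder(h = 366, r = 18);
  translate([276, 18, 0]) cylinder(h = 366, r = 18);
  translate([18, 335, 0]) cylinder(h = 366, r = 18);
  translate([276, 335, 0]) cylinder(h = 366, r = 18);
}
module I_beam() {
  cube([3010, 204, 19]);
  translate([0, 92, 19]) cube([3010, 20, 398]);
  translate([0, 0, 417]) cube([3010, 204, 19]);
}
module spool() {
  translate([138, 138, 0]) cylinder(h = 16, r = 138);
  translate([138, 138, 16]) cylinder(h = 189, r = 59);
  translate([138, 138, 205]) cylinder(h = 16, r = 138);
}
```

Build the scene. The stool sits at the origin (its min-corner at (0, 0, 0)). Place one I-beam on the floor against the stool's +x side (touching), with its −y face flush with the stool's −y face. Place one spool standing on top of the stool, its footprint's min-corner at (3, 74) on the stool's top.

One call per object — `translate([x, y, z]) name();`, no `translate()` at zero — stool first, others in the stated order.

stool();
translate([294, 0, 0]) I_beam();
translate([3, 74, 395]) spool();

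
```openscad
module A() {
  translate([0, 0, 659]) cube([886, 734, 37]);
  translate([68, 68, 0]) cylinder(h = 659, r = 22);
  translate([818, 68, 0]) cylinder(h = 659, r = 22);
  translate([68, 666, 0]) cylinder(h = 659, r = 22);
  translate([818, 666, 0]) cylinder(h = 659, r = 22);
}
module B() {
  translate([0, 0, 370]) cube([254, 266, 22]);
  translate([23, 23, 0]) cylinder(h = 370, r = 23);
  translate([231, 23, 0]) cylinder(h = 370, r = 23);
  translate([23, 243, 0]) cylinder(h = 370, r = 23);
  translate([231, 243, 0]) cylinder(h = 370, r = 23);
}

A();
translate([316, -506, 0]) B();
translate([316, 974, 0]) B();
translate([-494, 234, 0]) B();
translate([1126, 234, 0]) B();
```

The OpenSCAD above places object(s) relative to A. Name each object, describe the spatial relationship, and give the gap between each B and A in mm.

Each stool's nearest face is 240 mm from the table's bounding box.

A is a table. B is a stool. Four stools sit around the table at the −y, +y, −x, +x sides. The gap between each stool and the table is 240 mm.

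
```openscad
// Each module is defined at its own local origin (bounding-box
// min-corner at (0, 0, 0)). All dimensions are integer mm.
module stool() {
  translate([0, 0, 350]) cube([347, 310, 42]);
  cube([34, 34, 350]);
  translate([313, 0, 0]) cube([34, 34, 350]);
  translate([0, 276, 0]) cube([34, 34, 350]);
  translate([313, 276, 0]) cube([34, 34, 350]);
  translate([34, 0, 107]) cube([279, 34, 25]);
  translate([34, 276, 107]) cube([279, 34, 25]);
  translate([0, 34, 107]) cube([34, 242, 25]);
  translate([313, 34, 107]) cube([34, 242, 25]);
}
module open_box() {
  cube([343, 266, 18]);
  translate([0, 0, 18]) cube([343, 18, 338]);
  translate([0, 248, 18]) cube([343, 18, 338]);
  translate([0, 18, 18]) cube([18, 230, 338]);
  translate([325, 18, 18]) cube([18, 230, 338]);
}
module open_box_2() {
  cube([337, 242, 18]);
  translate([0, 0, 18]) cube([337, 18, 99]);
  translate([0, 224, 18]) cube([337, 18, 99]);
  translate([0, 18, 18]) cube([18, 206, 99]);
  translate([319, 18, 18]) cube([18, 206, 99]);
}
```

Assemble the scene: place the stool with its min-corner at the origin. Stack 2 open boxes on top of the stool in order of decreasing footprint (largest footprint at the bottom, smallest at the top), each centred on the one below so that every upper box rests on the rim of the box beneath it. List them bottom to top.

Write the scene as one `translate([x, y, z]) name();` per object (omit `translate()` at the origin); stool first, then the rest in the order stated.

stool();
translate([2, 22, 392]) open_box();
translate([5, 34, 748]) open_box_2();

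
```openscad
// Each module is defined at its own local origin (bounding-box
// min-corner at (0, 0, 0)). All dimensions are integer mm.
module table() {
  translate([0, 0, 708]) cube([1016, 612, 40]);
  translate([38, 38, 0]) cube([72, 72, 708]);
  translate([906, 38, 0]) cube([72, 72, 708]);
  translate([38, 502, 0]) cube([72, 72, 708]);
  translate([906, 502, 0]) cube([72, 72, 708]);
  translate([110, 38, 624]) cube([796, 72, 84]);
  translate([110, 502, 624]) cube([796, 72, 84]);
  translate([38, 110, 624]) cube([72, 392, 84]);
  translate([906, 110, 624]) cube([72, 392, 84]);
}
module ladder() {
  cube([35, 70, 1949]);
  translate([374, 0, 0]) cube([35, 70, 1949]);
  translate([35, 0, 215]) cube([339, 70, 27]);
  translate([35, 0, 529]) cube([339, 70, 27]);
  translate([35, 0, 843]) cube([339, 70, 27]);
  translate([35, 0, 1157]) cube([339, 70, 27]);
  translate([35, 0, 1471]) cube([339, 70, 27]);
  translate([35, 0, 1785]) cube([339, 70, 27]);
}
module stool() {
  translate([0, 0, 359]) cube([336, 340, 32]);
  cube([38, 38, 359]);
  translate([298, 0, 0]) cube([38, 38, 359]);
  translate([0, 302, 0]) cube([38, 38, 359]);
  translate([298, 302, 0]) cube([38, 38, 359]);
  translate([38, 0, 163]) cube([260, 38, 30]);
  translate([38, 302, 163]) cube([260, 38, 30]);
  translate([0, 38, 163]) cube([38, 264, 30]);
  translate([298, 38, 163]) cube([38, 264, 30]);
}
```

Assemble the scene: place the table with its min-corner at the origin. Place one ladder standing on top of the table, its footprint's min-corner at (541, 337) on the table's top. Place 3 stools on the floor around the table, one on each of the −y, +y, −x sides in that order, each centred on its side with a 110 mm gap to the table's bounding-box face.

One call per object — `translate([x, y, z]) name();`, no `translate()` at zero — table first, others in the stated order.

table();
translate([541, 337, 748]) ladder();
translate([340, -450, 0]) stool();
translate([340, 722, 0]) stool();
translate([-446, 136, 0]) stool();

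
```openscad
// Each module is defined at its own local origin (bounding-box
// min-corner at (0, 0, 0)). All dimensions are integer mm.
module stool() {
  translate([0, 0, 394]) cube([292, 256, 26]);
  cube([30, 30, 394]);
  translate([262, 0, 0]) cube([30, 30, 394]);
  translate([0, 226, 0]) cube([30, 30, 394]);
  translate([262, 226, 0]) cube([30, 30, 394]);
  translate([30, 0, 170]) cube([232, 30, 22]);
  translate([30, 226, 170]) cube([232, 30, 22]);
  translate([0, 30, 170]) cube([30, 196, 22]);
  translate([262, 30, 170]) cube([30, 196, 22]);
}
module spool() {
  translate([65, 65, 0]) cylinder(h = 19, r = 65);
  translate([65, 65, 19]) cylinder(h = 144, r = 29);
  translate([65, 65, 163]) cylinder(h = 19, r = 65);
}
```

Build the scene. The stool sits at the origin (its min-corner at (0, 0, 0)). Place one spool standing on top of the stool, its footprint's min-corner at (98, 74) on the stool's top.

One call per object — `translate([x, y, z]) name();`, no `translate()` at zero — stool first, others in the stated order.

stool();
translate([98, 74, 420]) spool();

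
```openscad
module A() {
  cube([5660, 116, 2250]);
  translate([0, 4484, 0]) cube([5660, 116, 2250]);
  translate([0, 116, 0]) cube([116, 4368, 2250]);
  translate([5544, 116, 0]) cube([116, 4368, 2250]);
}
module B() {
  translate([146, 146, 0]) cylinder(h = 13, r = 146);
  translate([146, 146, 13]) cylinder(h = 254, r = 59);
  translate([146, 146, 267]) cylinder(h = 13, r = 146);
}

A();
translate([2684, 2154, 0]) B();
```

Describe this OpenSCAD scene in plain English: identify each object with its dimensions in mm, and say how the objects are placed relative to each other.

A is a box-shaped house frame (walls only): outside footprint 5660×4600 mm, wall height 2250 mm, wall thickness 116 mm. The two y-facing walls run the full x-width; the two x-facing walls fit between the inner faces of the y-facing walls.

B is a spool: two coaxial disc flanges of radius 146 mm and thickness 13 mm, joined by a core cylinder of radius 59 mm and height 254 mm. The lower flange rests on z = 0 and the three cylinders share a vertical axis.

The spool sits inside the house frame, centred.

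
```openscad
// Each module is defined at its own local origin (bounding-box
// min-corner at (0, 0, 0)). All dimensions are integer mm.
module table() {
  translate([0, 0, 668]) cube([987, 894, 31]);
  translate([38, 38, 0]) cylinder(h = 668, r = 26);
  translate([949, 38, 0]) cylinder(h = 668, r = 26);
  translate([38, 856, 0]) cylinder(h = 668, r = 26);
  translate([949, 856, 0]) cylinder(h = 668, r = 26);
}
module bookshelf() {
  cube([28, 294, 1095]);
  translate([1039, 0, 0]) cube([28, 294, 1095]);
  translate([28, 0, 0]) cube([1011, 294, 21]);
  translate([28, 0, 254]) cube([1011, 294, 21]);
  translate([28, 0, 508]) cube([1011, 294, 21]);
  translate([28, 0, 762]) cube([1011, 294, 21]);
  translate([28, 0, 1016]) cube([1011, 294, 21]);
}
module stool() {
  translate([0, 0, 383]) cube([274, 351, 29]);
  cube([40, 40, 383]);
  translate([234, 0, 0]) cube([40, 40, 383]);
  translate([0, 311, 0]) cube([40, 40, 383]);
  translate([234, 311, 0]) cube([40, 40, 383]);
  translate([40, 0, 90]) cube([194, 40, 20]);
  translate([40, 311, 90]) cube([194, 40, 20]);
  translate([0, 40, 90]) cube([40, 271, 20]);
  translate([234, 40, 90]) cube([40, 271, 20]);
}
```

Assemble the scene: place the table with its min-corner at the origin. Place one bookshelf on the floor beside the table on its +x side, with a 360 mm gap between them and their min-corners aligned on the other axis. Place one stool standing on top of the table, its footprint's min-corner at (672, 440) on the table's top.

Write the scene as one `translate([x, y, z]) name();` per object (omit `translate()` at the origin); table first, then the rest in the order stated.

table();
translate([1347, 0, 0]) bookshelf();
translate([672, 440, 699]) stool();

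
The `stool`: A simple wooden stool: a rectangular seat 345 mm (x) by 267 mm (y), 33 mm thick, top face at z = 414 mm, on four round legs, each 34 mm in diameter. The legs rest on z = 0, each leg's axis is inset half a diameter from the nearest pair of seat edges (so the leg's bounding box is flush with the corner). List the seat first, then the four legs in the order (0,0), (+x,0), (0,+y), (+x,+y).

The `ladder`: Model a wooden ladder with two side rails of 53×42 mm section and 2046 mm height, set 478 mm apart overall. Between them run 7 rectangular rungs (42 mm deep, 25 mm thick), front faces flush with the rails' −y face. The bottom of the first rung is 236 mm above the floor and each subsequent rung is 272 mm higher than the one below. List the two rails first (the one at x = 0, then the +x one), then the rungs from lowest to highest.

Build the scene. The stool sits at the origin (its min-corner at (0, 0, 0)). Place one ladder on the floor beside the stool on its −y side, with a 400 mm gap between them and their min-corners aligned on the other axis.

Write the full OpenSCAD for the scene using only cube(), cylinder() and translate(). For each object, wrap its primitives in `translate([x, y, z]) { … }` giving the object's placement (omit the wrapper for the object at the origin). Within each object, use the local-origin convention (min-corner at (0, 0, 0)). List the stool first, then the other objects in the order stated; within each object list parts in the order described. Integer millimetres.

translate([0, 0, 381]) cube([345, 267, 33]);
translate([17, 17, 0]) cylinder(h = 381, r = 17);
translate([328, 17, 0]) cylinder(h = 381, r = 17);
translate([17, 250, 0]) cylinder(h = 381, r = 17);
translate([328, 250, 0]) cylinder(h = 381, r = 17);
translate([0, -442, 0]) {
  cube([53, 42, 2046]);
  translate([425, 0, 0]) cube([53, 42, 2046]);
  translate([53, 0, 236]) cube([372, 42, 25]);
  translate([53, 0, 508]) cube([372, 42, 25]);
  translate([53, 0, 780]) cube([372, 42, 25]);
  translate([53, 0, 1052]) cube([372, 42, 25]);
  translate([53, 0, 1324]) cube([372, 42, 25]);
  translate([53, 0, 1596]) cube([372, 42, 25]);
  translate([53, 0, 1868]) cube([372, 42, 25]);
}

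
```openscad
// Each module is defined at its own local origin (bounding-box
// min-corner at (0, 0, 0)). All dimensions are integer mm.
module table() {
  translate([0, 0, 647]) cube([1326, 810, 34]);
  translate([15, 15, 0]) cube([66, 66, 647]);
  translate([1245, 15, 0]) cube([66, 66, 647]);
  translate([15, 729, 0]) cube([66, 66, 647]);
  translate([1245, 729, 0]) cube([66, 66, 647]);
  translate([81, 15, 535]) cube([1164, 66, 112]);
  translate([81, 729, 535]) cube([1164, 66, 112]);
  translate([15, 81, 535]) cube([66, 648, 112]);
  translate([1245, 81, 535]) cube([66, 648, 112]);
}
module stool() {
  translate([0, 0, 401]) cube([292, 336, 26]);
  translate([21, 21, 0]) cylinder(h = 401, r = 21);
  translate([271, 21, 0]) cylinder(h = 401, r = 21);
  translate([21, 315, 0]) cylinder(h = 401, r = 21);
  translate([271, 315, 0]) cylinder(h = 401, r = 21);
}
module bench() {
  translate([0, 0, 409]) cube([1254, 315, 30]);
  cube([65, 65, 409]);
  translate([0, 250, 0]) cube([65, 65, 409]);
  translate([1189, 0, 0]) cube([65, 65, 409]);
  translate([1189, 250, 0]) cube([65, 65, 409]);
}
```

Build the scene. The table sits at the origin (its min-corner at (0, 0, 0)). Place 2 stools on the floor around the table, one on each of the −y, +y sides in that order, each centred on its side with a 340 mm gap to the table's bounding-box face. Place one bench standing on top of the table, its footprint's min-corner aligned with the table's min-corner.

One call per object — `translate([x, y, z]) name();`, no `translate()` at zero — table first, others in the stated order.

table();
translate([517, -676, 0]) stool();
translate([517, 1150, 0]) stool();
translate([0, 0, 681]) bench();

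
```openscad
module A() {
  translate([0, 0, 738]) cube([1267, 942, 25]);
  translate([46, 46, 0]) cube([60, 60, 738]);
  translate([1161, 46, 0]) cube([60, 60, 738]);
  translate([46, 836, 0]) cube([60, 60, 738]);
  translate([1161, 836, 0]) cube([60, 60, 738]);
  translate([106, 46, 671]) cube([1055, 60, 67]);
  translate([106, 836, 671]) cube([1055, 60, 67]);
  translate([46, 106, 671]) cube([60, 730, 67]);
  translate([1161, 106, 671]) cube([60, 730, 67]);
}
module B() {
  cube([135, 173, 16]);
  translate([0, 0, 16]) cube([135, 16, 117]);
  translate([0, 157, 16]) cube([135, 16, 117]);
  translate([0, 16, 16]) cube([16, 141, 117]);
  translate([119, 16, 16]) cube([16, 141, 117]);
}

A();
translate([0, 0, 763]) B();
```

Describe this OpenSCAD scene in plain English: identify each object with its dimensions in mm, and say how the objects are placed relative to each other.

A is a table with a 1267×942 mm rectangular top, 25 mm thick, top surface at z = 763 mm, supported by four 60×60 mm square legs, each inset 46 mm from the nearest pair of top edges, running from the floor. Four apron rails, 60 mm thick and 67 mm tall, run between adjacent legs with their top edges flush with the underside of the top and their outer faces flush with the legs' outer faces.

B is an open storage box with external size 135×173×133 mm and wall thickness 16 mm (the base is also 16 mm thick). The base covers the whole footprint; the four walls stand on the base, with the y-facing walls full-width and the x-facing walls fitting between their inner faces.

The open box is on top of the table.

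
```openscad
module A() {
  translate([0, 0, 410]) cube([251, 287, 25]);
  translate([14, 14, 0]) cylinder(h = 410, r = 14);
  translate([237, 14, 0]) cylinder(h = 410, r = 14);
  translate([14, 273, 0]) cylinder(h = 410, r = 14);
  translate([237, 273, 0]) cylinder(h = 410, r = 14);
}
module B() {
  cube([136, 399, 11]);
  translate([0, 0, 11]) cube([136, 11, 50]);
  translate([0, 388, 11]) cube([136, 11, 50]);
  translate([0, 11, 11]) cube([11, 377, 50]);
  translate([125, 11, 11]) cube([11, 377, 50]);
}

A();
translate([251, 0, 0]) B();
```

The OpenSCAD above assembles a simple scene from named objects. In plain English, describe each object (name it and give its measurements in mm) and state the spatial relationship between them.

A is a four-legged stool. The seat is 251×287 mm, 25 mm thick, top at z = 435 mm. It stands on four round legs, each 28 mm in diameter, from z = 0 to the seat underside, each leg's axis is inset half a diameter from the nearest pair of seat edges (so the leg's bounding box is flush with the corner).

B is an open storage box with external size 136×399×61 mm and wall thickness 11 mm (the base is also 11 mm thick). The base covers the whole footprint; the four walls stand on the base, with the y-facing walls full-width and the x-facing walls fitting between their inner faces.

The open box is against the stool's +x side, with their −y faces flush.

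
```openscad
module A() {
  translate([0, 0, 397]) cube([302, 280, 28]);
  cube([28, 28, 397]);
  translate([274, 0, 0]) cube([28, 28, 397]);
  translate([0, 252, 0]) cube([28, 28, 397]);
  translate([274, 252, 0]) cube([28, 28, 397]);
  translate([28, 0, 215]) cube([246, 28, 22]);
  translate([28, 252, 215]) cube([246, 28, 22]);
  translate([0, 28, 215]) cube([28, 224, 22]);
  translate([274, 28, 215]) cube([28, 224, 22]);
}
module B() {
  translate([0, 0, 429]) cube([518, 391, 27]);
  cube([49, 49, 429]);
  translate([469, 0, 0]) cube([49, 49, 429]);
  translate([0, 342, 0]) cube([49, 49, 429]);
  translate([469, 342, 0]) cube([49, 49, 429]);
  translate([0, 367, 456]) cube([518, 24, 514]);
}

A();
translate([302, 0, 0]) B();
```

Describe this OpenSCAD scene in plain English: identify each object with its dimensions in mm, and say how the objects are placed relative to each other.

A is a four-legged stool. The seat is a 302×280×28 mm slab whose top surface is at z = 425 mm; four square legs, each 28×28 mm in cross-section, run from the floor (z = 0) to the underside of the seat, each flush with a corner of the seat. Four stretchers, 28 mm wide and 22 mm tall, connect adjacent legs with their undersides at z = 215 mm, each running between the inner faces of the legs it joins and aligned with the legs' outer faces on the other axis.

B is a chair. The seat is a 518×391×27 mm slab with its top at z = 456 mm, on four 49×49 mm corner legs (flush with the seat edges, standing on z = 0). A flat backrest 24 mm thick, 514 mm tall, spans the full seat width and rises from the seat top along its +y edge, rear face flush with the rear of the seat.

The chair is against the stool's +x side, with their −y faces flush.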